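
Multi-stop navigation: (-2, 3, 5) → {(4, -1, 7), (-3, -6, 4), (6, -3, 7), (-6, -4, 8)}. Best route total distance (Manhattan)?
38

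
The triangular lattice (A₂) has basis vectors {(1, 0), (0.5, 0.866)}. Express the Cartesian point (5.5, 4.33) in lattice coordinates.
3b₁ + 5b₂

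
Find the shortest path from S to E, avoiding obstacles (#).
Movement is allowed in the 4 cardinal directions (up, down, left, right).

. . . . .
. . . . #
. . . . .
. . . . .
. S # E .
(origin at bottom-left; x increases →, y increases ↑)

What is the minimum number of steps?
4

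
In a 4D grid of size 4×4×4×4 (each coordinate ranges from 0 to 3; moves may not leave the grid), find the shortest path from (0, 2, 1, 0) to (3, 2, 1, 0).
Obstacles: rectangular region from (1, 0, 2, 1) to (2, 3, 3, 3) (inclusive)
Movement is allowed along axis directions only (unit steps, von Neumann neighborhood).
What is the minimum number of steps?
3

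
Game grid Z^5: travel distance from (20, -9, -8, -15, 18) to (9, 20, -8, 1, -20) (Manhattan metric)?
94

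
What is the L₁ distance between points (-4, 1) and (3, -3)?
11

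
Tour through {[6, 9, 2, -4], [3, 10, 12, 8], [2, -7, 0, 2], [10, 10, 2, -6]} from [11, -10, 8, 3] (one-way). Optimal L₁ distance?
87
(one optimal route: (11, -10, 8, 3) → (2, -7, 0, 2) → (6, 9, 2, -4) → (10, 10, 2, -6) → (3, 10, 12, 8))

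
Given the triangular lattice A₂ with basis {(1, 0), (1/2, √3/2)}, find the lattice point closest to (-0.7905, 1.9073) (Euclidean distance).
(-1, 1.732)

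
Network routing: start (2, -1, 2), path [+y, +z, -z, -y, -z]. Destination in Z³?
(2, -1, 1)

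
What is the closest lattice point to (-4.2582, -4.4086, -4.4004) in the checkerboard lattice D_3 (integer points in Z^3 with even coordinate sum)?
(-4, -4, -4)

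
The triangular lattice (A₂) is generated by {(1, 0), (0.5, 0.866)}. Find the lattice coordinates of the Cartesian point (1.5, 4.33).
-b₁ + 5b₂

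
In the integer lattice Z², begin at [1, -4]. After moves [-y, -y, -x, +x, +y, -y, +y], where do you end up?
(1, -5)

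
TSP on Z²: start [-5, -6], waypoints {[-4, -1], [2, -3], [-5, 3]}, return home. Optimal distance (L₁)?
32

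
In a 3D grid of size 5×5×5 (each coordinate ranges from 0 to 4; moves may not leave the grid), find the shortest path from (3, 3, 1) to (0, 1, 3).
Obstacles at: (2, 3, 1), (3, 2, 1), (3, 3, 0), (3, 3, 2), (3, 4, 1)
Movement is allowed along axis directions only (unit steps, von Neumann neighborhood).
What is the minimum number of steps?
9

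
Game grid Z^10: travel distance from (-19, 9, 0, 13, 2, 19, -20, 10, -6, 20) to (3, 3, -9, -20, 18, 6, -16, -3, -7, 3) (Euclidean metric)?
50.892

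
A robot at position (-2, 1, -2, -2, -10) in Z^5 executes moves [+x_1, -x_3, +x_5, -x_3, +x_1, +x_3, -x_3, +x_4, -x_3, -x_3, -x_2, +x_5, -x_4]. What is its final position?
(0, 0, -6, -2, -8)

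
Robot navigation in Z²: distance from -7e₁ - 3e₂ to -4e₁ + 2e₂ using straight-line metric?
5.83095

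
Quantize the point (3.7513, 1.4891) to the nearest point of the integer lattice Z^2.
(4, 1)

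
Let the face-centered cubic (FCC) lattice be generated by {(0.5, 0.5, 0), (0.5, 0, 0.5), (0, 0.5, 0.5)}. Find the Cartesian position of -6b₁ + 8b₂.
(1, -3, 4)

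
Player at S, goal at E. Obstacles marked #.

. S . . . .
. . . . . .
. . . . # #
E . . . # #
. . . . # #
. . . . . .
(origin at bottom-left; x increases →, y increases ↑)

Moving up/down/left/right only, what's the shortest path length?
4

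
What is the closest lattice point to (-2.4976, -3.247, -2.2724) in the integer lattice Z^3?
(-2, -3, -2)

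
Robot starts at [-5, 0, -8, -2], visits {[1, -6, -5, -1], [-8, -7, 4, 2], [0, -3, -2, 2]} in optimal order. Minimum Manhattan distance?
44
(one optimal route: (-5, 0, -8, -2) → (1, -6, -5, -1) → (0, -3, -2, 2) → (-8, -7, 4, 2))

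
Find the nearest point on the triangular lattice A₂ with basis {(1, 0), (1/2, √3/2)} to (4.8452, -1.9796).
(5, -1.732)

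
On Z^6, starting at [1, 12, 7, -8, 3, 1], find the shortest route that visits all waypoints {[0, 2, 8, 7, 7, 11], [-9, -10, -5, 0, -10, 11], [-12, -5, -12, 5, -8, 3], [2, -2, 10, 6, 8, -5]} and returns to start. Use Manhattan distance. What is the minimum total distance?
232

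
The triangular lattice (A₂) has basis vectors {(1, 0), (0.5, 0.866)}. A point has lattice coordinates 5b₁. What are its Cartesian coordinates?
(5, 0)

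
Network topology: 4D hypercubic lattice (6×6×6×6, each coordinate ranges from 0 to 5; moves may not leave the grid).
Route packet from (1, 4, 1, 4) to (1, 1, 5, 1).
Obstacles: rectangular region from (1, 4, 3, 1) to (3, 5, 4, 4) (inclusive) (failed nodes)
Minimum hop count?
10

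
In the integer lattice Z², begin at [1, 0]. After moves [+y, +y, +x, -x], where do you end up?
(1, 2)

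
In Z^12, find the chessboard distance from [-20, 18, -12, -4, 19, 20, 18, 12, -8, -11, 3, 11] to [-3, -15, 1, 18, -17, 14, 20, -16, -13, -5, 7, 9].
36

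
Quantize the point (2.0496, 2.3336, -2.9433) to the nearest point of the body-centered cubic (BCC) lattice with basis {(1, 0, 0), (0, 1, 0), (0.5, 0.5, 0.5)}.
(2, 2, -3)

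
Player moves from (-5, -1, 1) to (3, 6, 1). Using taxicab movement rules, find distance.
15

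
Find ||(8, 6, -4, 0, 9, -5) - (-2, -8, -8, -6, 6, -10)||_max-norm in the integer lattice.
14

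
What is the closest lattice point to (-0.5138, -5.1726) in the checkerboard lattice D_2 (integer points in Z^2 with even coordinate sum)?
(-1, -5)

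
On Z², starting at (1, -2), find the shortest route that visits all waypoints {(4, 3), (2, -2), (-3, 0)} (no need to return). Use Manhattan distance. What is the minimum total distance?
18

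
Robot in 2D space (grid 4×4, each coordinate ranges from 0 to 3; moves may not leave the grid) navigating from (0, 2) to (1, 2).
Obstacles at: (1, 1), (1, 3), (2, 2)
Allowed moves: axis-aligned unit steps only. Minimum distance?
1
(one shortest path: (0, 2) → (1, 2))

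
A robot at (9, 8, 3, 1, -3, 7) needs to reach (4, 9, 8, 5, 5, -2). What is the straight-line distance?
14.5602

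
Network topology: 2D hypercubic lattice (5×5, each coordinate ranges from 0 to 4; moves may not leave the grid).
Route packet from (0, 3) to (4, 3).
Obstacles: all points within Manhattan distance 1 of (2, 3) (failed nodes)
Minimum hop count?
8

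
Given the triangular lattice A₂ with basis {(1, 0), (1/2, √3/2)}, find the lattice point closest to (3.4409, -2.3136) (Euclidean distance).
(3.5, -2.598)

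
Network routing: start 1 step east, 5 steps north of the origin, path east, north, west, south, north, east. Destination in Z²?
(2, 6)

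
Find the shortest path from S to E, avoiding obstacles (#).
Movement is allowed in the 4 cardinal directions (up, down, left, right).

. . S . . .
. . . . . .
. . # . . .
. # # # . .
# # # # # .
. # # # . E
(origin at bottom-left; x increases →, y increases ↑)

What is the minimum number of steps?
8
(one shortest path: (2, 5) → (3, 5) → (4, 5) → (5, 5) → (5, 4) → (5, 3) → (5, 2) → (5, 1) → (5, 0))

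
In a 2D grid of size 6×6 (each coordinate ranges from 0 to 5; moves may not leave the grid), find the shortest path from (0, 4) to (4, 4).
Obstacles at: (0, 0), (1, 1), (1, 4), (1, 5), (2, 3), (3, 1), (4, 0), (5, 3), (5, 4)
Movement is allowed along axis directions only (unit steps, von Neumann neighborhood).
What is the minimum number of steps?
8
(one shortest path: (0, 4) → (0, 3) → (1, 3) → (1, 2) → (2, 2) → (3, 2) → (4, 2) → (4, 3) → (4, 4))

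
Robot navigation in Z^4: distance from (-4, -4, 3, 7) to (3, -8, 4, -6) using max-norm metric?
13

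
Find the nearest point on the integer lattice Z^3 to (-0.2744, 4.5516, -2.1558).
(0, 5, -2)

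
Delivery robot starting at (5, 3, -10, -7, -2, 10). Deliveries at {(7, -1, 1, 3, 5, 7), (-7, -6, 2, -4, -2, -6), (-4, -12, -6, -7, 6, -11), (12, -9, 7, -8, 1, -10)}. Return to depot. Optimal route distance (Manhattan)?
212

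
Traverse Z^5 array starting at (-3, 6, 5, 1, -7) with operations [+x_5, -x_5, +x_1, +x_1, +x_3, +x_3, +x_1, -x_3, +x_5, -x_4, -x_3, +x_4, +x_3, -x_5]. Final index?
(0, 6, 6, 1, -7)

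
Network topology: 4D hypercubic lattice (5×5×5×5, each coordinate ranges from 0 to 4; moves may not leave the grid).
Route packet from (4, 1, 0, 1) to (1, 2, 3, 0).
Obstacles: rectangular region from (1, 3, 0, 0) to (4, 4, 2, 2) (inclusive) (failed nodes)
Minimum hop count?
8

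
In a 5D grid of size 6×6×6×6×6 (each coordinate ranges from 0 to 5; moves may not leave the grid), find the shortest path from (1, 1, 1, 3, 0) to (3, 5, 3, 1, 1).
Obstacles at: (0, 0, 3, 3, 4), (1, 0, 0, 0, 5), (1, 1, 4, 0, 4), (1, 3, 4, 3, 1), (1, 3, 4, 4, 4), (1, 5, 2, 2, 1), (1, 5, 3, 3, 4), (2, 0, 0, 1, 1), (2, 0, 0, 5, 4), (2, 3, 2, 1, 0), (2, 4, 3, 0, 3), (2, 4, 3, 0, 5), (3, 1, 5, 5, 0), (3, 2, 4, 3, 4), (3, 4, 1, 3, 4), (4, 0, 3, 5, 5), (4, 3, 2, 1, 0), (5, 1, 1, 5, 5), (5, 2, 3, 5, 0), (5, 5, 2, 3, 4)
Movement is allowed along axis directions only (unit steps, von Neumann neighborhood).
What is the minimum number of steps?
11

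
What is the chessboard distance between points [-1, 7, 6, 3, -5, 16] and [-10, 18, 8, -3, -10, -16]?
32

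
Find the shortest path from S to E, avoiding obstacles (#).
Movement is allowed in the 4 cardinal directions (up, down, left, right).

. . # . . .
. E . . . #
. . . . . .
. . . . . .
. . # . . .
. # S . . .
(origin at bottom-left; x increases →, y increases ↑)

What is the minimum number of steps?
7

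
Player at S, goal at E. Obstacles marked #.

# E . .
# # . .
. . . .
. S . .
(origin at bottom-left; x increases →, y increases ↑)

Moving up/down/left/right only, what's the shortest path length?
5
(one shortest path: (1, 0) → (2, 0) → (2, 1) → (2, 2) → (2, 3) → (1, 3))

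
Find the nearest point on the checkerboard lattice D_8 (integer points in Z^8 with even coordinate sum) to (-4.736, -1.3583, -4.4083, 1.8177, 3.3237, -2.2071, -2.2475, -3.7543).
(-5, -1, -5, 2, 3, -2, -2, -4)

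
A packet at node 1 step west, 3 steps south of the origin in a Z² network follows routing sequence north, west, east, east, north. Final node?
(0, -1)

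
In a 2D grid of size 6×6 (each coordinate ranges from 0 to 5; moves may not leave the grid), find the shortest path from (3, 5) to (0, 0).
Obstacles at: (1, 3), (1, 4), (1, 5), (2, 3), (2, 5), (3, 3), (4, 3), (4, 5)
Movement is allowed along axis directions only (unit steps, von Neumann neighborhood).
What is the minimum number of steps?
12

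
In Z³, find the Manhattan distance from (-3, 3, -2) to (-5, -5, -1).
11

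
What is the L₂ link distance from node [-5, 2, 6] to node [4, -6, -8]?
18.4662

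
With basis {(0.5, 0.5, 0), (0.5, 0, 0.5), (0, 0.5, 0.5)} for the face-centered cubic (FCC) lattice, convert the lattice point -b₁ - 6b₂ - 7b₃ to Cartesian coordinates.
(-3.5, -4, -6.5)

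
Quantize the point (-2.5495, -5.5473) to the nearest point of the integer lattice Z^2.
(-3, -6)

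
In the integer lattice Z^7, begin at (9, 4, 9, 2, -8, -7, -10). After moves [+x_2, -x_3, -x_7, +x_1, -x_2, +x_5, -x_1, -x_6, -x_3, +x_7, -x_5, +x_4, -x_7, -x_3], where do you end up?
(9, 4, 6, 3, -8, -8, -11)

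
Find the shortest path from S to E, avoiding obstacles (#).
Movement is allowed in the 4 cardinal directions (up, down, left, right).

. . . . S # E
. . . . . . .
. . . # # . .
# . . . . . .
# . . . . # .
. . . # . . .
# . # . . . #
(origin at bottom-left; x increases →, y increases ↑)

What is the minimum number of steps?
4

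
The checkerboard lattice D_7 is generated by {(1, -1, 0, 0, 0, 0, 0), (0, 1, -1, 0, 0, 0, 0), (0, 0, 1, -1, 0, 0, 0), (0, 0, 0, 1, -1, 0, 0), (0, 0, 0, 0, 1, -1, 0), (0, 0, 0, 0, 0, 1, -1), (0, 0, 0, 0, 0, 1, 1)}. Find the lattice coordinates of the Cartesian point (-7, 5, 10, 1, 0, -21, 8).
-7b₁ - 2b₂ + 8b₃ + 9b₄ + 9b₅ - 10b₆ - 2b₇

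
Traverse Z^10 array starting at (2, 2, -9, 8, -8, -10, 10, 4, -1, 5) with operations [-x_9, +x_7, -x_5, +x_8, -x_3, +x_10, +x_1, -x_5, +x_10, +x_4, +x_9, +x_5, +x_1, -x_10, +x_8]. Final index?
(4, 2, -10, 9, -9, -10, 11, 6, -1, 6)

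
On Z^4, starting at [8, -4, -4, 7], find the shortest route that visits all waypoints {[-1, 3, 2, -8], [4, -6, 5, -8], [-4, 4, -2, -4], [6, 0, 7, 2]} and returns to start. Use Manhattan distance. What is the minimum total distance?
104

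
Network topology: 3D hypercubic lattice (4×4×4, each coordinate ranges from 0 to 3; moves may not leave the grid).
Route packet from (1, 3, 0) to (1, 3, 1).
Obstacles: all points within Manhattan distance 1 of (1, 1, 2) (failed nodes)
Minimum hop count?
1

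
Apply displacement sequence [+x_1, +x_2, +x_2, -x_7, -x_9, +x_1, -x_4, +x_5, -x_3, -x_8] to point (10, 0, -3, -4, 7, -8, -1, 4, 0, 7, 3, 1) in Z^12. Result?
(12, 2, -4, -5, 8, -8, -2, 3, -1, 7, 3, 1)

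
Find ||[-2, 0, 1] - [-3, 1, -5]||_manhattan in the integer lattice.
8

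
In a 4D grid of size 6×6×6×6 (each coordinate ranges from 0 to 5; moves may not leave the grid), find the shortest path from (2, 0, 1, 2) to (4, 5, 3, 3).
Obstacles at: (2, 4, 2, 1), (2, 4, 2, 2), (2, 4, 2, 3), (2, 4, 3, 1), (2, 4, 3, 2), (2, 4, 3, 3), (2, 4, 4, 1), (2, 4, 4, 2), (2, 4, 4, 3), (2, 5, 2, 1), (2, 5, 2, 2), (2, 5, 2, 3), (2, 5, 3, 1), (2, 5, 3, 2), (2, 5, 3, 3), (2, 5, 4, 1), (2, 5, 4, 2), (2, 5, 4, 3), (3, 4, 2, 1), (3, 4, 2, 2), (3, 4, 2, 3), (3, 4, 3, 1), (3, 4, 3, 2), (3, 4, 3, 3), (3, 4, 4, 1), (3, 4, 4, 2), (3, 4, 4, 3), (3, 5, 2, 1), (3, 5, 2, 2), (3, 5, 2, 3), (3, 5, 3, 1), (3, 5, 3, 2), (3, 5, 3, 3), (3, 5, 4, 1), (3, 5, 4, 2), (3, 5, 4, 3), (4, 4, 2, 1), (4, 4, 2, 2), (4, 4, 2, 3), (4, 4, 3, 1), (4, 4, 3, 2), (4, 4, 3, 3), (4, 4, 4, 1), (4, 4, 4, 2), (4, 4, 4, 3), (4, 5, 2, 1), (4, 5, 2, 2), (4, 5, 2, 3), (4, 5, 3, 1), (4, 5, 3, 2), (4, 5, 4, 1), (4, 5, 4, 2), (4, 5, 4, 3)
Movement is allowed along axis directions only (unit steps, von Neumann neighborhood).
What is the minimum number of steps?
12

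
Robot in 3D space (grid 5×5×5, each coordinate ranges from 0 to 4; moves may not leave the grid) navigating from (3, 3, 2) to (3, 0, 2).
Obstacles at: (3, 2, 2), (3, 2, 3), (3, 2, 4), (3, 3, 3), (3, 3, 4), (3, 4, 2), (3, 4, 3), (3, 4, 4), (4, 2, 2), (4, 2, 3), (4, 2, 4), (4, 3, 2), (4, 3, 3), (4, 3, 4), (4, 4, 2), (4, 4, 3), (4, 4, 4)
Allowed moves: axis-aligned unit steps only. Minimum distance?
5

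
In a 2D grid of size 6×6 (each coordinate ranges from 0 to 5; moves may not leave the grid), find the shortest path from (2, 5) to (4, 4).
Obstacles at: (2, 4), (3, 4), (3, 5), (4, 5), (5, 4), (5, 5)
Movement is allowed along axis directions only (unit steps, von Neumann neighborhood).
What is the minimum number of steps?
7
(one shortest path: (2, 5) → (1, 5) → (1, 4) → (1, 3) → (2, 3) → (3, 3) → (4, 3) → (4, 4))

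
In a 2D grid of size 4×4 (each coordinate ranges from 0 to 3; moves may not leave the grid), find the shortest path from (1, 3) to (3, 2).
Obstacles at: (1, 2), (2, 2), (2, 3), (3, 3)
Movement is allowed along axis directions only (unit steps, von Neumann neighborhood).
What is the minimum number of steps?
7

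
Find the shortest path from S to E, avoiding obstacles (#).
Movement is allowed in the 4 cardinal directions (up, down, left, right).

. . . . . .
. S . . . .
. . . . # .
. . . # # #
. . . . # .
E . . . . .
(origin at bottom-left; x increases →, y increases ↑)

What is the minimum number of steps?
5
(one shortest path: (1, 4) → (0, 4) → (0, 3) → (0, 2) → (0, 1) → (0, 0))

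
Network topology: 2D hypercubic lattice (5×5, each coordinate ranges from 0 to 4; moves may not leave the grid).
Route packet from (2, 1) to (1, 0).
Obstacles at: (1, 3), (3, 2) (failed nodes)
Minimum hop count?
2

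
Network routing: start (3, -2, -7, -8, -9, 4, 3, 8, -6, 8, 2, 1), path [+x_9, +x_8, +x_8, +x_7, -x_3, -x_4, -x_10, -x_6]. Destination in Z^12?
(3, -2, -8, -9, -9, 3, 4, 10, -5, 7, 2, 1)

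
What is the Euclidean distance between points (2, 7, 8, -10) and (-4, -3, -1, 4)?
20.3224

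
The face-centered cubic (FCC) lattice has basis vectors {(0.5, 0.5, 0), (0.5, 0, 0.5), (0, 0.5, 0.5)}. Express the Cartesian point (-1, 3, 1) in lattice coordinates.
b₁ - 3b₂ + 5b₃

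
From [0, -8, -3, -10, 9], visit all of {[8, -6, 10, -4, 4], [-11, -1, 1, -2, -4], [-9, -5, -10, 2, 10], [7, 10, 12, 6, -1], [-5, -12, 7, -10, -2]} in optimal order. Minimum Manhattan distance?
168
(one optimal route: (0, -8, -3, -10, 9) → (-9, -5, -10, 2, 10) → (-11, -1, 1, -2, -4) → (-5, -12, 7, -10, -2) → (8, -6, 10, -4, 4) → (7, 10, 12, 6, -1))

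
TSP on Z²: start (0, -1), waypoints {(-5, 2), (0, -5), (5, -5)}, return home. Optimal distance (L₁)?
34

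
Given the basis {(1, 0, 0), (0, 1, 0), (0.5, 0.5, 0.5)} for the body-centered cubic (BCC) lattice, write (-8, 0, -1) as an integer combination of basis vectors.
-7b₁ + b₂ - 2b₃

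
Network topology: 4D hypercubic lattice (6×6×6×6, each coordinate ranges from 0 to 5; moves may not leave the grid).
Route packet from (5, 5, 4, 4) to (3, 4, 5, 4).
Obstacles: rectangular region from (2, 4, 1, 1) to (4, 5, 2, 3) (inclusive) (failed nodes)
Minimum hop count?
4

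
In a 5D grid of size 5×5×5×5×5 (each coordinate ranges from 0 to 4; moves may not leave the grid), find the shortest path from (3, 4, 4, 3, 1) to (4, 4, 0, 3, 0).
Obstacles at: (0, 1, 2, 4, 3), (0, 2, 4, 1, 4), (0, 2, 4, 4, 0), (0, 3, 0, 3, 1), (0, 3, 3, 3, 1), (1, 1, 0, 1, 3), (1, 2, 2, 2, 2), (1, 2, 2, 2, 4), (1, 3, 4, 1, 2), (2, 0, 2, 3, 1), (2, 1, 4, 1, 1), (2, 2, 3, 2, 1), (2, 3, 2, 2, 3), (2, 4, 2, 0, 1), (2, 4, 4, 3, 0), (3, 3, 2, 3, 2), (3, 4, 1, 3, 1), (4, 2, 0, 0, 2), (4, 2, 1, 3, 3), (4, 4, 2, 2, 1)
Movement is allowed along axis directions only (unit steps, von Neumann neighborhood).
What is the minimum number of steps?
6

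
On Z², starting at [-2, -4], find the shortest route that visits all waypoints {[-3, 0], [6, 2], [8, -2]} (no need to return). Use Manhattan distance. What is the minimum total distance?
22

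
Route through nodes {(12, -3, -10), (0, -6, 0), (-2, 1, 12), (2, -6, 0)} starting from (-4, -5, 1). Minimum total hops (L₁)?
65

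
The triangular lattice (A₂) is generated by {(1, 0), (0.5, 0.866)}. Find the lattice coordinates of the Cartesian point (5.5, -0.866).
6b₁ - b₂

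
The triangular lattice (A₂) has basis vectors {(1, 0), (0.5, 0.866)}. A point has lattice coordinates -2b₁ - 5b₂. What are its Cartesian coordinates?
(-4.5, -4.33)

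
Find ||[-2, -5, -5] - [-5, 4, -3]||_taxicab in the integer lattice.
14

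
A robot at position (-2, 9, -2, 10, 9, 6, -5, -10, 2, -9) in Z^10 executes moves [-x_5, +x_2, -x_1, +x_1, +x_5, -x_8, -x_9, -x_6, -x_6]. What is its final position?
(-2, 10, -2, 10, 9, 4, -5, -11, 1, -9)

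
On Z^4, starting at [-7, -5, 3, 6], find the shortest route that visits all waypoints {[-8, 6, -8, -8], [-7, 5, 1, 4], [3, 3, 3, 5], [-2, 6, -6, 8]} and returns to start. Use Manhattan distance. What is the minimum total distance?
100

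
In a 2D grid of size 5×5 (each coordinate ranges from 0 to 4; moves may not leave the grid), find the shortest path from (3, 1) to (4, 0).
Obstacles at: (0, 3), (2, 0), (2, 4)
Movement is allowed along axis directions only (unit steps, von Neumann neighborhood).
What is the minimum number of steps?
2
(one shortest path: (3, 1) → (4, 1) → (4, 0))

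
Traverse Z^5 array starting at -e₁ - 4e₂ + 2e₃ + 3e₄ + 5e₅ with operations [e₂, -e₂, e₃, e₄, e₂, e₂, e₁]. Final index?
(0, -2, 3, 4, 5)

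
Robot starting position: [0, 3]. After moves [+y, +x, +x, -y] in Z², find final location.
(2, 3)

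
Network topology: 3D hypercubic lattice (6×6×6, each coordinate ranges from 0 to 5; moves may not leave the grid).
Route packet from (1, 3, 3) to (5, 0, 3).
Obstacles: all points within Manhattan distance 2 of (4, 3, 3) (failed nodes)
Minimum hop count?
7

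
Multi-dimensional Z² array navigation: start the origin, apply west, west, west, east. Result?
(-2, 0)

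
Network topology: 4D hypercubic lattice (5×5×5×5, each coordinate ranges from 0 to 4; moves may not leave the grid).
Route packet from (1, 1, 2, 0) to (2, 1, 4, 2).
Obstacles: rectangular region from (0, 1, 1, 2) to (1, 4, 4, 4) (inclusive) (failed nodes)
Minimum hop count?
5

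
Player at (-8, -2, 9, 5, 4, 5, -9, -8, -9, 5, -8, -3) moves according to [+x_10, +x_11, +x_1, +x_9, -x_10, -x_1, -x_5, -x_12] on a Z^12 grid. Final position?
(-8, -2, 9, 5, 3, 5, -9, -8, -8, 5, -7, -4)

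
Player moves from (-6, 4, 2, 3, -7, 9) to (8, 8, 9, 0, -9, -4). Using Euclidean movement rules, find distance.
21.0476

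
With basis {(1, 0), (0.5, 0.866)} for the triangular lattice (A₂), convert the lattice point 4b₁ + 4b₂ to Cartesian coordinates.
(6, 3.464)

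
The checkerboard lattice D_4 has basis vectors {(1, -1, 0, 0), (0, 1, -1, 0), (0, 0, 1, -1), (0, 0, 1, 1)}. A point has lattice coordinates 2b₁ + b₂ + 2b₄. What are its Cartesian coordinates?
(2, -1, 1, 2)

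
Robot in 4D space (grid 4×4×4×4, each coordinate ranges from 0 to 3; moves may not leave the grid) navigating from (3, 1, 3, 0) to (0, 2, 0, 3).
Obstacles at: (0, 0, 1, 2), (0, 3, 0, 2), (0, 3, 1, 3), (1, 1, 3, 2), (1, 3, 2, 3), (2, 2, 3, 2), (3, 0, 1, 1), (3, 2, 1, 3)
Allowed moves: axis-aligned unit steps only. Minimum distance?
10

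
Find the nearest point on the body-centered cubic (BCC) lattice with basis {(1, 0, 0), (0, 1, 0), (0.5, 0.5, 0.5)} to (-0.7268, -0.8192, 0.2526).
(-1, -1, 0)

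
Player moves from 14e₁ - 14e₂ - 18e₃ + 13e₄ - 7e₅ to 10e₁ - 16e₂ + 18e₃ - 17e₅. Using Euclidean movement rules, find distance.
39.8121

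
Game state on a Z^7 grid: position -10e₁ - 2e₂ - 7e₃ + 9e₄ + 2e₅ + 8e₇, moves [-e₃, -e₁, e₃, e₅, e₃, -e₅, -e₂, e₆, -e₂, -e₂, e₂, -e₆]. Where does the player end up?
(-11, -4, -6, 9, 2, 0, 8)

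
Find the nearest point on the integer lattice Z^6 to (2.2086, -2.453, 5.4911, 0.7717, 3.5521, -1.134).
(2, -2, 5, 1, 4, -1)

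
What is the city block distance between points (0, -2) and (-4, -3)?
5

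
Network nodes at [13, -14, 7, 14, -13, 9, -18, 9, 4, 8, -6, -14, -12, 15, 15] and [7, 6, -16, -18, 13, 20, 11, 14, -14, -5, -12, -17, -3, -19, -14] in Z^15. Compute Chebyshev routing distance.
34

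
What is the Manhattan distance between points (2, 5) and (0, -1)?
8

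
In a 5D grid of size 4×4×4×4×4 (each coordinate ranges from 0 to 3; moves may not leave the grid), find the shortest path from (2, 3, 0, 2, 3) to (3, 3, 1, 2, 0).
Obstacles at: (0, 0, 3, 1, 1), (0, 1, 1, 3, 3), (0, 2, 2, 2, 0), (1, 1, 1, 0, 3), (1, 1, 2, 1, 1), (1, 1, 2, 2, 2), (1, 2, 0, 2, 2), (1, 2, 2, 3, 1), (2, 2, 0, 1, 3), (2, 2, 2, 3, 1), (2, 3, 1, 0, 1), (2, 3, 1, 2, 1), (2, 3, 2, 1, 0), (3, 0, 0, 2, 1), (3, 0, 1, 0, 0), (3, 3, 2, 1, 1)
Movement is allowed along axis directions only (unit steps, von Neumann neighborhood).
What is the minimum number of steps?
5
(one shortest path: (2, 3, 0, 2, 3) → (3, 3, 0, 2, 3) → (3, 3, 1, 2, 3) → (3, 3, 1, 2, 2) → (3, 3, 1, 2, 1) → (3, 3, 1, 2, 0))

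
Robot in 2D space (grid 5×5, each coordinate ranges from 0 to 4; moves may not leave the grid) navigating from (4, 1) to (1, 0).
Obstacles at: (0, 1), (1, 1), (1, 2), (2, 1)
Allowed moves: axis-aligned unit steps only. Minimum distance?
4
(one shortest path: (4, 1) → (3, 1) → (3, 0) → (2, 0) → (1, 0))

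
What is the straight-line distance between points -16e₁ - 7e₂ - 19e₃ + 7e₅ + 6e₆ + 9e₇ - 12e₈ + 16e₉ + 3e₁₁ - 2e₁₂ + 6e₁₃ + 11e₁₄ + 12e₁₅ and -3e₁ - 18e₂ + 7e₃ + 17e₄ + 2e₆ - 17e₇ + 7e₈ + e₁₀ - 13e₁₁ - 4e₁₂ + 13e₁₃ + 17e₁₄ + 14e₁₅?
54.4334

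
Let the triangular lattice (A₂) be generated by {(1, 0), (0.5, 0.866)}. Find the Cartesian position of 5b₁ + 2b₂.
(6, 1.732)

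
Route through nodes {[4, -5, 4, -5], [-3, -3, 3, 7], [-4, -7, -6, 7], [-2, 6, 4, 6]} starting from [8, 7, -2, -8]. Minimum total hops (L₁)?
79
(one optimal route: (8, 7, -2, -8) → (4, -5, 4, -5) → (-2, 6, 4, 6) → (-3, -3, 3, 7) → (-4, -7, -6, 7))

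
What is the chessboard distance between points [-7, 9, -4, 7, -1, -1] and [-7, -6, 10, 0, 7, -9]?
15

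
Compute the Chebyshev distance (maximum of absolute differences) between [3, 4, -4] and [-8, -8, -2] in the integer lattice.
12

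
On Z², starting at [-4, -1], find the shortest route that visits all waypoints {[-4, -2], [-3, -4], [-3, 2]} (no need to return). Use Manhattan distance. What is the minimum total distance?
10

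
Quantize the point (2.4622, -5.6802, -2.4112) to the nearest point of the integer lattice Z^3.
(2, -6, -2)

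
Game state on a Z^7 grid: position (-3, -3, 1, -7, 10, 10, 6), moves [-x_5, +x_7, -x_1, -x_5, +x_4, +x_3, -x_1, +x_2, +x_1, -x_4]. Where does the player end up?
(-4, -2, 2, -7, 8, 10, 7)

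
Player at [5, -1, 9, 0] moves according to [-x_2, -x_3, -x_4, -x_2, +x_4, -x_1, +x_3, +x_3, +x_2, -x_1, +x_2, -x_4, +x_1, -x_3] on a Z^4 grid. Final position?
(4, -1, 9, -1)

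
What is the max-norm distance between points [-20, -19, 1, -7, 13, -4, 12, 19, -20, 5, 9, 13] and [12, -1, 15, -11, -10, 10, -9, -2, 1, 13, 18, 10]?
32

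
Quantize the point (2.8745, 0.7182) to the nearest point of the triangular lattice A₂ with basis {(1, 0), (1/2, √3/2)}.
(2.5, 0.866)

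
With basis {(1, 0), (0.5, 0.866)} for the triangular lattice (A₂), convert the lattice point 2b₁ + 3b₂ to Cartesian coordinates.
(3.5, 2.598)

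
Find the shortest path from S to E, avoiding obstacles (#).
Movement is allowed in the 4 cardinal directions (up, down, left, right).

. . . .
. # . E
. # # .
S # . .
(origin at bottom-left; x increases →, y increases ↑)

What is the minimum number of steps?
7
(one shortest path: (0, 0) → (0, 1) → (0, 2) → (0, 3) → (1, 3) → (2, 3) → (3, 3) → (3, 2))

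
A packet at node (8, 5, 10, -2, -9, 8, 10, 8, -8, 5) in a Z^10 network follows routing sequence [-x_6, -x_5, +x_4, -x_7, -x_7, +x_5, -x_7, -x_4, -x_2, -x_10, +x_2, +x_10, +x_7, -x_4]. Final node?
(8, 5, 10, -3, -9, 7, 8, 8, -8, 5)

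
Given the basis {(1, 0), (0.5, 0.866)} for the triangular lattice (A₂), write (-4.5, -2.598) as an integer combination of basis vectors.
-3b₁ - 3b₂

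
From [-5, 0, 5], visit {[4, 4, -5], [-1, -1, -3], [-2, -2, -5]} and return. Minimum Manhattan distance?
52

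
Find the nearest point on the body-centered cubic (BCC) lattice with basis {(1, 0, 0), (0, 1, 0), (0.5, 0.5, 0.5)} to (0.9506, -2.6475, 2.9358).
(1, -3, 3)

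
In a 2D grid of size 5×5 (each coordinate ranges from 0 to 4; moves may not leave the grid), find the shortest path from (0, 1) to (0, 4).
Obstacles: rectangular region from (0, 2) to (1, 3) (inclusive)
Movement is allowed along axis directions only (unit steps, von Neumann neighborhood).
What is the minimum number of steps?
7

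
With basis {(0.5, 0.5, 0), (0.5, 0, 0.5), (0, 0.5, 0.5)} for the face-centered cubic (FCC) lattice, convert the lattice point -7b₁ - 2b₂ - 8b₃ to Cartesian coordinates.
(-4.5, -7.5, -5)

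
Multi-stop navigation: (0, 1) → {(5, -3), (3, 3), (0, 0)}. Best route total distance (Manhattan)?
15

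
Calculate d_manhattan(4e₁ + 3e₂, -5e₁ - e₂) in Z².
13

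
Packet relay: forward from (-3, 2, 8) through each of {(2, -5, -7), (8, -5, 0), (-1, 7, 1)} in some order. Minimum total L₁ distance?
49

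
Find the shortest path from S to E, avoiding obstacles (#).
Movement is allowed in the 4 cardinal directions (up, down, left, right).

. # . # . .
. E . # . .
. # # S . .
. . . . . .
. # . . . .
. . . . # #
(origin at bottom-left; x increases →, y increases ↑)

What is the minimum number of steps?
7
(one shortest path: (3, 3) → (3, 2) → (2, 2) → (1, 2) → (0, 2) → (0, 3) → (0, 4) → (1, 4))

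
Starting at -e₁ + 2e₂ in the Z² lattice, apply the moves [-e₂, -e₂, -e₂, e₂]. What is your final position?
(-1, 0)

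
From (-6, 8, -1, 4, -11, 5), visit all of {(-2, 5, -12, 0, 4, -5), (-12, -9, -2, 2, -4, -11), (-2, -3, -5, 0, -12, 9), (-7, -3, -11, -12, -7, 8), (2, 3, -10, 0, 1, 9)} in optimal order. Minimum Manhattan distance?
169
(one optimal route: (-6, 8, -1, 4, -11, 5) → (-2, -3, -5, 0, -12, 9) → (-7, -3, -11, -12, -7, 8) → (2, 3, -10, 0, 1, 9) → (-2, 5, -12, 0, 4, -5) → (-12, -9, -2, 2, -4, -11))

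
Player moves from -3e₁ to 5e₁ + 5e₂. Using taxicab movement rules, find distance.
13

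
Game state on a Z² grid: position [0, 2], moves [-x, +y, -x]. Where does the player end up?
(-2, 3)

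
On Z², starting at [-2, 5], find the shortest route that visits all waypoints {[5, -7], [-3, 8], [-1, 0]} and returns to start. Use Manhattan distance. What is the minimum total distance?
46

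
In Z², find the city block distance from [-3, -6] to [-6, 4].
13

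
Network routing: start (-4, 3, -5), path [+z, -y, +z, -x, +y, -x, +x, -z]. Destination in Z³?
(-5, 3, -4)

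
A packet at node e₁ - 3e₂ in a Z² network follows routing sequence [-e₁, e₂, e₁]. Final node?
(1, -2)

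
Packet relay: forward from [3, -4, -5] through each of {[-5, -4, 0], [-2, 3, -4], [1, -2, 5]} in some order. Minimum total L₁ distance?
40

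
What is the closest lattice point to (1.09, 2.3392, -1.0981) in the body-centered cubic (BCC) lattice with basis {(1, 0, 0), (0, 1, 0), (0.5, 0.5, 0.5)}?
(1, 2, -1)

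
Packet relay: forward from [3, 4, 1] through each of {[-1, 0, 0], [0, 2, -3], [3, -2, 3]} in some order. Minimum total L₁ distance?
23
(one optimal route: (3, 4, 1) → (3, -2, 3) → (-1, 0, 0) → (0, 2, -3))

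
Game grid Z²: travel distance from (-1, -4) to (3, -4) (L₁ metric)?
4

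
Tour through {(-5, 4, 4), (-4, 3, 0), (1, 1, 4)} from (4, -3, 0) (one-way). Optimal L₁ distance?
26
(one optimal route: (4, -3, 0) → (1, 1, 4) → (-5, 4, 4) → (-4, 3, 0))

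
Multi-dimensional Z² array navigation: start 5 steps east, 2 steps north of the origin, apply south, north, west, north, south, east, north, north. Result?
(5, 4)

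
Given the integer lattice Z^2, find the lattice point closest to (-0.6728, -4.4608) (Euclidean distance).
(-1, -4)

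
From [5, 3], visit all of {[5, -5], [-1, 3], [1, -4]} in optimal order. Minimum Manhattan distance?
20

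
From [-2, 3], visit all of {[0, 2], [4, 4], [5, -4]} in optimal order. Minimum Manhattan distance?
18
(one optimal route: (-2, 3) → (0, 2) → (4, 4) → (5, -4))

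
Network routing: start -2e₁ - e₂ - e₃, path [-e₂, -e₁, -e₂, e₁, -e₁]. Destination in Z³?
(-3, -3, -1)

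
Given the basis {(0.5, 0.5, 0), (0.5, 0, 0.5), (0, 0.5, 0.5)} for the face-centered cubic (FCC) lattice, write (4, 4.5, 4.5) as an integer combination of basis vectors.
4b₁ + 4b₂ + 5b₃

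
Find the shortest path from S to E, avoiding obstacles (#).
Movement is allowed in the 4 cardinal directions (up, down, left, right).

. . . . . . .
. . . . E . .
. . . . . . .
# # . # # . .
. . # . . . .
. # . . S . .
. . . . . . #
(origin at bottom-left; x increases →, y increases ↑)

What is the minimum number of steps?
6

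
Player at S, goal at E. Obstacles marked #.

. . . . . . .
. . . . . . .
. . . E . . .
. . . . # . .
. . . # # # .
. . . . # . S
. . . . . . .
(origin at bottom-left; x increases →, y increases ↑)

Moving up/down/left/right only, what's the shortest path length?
6
(one shortest path: (6, 1) → (6, 2) → (6, 3) → (5, 3) → (5, 4) → (4, 4) → (3, 4))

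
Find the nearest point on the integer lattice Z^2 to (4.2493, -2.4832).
(4, -2)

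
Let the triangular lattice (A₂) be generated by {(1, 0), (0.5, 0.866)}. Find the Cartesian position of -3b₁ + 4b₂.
(-1, 3.464)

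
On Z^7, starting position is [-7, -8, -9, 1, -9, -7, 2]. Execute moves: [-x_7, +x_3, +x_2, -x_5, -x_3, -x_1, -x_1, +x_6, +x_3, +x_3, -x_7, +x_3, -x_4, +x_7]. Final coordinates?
(-9, -7, -6, 0, -10, -6, 1)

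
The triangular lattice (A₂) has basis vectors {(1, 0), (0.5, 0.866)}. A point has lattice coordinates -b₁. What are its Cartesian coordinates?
(-1, 0)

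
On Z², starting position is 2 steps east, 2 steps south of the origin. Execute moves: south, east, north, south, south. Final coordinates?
(3, -4)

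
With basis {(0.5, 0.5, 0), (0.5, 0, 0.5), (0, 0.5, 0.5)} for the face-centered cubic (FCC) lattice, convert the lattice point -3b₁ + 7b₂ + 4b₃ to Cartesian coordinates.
(2, 0.5, 5.5)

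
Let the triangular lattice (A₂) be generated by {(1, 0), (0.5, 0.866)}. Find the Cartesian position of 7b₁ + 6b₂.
(10, 5.196)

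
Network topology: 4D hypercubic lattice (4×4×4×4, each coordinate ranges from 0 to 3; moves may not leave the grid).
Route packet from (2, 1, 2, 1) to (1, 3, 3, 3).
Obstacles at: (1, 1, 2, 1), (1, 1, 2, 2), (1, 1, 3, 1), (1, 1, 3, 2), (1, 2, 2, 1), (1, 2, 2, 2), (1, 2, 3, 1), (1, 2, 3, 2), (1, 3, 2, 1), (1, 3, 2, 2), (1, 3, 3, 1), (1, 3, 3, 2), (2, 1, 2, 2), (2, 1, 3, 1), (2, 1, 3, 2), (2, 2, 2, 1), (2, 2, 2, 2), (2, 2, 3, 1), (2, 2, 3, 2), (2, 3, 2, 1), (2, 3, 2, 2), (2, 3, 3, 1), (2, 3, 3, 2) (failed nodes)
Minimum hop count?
8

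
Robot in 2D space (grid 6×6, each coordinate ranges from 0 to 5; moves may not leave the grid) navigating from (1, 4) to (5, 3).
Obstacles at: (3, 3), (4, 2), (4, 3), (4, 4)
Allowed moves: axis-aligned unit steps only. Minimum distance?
7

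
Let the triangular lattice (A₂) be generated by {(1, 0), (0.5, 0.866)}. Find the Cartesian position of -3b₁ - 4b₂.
(-5, -3.464)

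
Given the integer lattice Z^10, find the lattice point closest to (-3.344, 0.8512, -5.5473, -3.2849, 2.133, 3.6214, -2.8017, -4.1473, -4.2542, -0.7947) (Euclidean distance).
(-3, 1, -6, -3, 2, 4, -3, -4, -4, -1)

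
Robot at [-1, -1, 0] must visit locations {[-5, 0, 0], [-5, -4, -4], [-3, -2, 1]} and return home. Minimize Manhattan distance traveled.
26
(one optimal route: (-1, -1, 0) → (-5, 0, 0) → (-5, -4, -4) → (-3, -2, 1) → (-1, -1, 0))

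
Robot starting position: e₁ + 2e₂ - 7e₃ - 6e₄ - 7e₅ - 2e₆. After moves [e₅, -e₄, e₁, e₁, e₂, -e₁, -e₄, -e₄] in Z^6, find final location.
(2, 3, -7, -9, -6, -2)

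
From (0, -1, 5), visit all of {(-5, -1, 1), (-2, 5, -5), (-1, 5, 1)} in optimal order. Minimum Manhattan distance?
26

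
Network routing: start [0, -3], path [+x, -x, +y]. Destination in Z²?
(0, -2)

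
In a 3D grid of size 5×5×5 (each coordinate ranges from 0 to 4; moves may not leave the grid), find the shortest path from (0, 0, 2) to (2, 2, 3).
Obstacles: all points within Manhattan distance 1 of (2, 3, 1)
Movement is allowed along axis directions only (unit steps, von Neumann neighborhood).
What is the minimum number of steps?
5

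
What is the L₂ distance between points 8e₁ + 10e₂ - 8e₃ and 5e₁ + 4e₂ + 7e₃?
16.4317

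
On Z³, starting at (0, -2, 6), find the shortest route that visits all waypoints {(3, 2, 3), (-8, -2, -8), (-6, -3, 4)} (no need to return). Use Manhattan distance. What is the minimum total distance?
40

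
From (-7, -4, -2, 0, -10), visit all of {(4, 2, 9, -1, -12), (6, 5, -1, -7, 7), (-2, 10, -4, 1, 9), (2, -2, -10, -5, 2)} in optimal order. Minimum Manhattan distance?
127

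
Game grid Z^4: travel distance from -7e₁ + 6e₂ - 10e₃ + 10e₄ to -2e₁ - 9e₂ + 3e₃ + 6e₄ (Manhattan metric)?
37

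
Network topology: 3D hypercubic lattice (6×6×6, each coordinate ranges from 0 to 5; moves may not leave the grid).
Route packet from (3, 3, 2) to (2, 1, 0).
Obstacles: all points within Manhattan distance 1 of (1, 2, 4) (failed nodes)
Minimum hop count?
5
(one shortest path: (3, 3, 2) → (2, 3, 2) → (2, 2, 2) → (2, 1, 2) → (2, 1, 1) → (2, 1, 0))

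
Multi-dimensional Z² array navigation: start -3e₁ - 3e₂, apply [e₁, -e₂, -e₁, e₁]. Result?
(-2, -4)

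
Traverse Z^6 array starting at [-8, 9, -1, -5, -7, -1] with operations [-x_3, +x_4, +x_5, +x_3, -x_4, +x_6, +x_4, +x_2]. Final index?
(-8, 10, -1, -4, -6, 0)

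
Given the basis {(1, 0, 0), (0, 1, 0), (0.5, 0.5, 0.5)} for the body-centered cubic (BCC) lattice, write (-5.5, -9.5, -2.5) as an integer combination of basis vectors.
-3b₁ - 7b₂ - 5b₃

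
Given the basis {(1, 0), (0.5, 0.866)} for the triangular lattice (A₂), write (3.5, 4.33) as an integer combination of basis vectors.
b₁ + 5b₂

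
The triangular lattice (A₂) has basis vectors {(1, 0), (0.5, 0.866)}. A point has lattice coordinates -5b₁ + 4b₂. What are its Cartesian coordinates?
(-3, 3.464)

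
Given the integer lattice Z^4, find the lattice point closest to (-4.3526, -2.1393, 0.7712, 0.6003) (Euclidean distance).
(-4, -2, 1, 1)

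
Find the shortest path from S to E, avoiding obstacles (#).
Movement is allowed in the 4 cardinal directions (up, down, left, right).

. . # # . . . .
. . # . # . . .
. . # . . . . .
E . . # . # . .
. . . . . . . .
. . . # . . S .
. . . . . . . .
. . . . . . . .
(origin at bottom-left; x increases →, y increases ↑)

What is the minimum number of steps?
8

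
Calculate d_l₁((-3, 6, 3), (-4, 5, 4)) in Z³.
3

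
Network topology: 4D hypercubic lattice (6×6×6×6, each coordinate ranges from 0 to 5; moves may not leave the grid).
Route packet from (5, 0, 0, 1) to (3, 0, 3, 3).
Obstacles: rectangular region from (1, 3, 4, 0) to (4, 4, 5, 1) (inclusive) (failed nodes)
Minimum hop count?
7
(one shortest path: (5, 0, 0, 1) → (4, 0, 0, 1) → (3, 0, 0, 1) → (3, 0, 1, 1) → (3, 0, 2, 1) → (3, 0, 3, 1) → (3, 0, 3, 2) → (3, 0, 3, 3))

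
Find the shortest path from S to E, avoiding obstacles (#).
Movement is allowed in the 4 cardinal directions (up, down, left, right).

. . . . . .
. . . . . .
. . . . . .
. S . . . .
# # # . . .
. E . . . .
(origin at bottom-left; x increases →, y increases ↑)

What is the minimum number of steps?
6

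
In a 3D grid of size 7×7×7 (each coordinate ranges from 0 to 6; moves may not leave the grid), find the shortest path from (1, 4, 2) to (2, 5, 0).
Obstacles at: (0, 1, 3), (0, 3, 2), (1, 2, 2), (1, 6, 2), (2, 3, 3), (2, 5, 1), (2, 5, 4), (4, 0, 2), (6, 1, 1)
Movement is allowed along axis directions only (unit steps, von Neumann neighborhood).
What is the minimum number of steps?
4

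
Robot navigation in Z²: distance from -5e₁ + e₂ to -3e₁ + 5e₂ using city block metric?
6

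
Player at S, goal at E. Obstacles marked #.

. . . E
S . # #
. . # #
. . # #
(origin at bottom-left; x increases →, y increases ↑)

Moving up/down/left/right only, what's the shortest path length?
4
(one shortest path: (0, 2) → (1, 2) → (1, 3) → (2, 3) → (3, 3))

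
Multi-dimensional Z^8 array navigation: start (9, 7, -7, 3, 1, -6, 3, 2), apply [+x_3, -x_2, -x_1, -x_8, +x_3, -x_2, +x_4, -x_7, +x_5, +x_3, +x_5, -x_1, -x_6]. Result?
(7, 5, -4, 4, 3, -7, 2, 1)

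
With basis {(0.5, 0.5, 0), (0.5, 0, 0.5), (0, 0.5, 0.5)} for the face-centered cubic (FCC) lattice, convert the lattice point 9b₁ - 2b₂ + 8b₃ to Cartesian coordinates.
(3.5, 8.5, 3)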